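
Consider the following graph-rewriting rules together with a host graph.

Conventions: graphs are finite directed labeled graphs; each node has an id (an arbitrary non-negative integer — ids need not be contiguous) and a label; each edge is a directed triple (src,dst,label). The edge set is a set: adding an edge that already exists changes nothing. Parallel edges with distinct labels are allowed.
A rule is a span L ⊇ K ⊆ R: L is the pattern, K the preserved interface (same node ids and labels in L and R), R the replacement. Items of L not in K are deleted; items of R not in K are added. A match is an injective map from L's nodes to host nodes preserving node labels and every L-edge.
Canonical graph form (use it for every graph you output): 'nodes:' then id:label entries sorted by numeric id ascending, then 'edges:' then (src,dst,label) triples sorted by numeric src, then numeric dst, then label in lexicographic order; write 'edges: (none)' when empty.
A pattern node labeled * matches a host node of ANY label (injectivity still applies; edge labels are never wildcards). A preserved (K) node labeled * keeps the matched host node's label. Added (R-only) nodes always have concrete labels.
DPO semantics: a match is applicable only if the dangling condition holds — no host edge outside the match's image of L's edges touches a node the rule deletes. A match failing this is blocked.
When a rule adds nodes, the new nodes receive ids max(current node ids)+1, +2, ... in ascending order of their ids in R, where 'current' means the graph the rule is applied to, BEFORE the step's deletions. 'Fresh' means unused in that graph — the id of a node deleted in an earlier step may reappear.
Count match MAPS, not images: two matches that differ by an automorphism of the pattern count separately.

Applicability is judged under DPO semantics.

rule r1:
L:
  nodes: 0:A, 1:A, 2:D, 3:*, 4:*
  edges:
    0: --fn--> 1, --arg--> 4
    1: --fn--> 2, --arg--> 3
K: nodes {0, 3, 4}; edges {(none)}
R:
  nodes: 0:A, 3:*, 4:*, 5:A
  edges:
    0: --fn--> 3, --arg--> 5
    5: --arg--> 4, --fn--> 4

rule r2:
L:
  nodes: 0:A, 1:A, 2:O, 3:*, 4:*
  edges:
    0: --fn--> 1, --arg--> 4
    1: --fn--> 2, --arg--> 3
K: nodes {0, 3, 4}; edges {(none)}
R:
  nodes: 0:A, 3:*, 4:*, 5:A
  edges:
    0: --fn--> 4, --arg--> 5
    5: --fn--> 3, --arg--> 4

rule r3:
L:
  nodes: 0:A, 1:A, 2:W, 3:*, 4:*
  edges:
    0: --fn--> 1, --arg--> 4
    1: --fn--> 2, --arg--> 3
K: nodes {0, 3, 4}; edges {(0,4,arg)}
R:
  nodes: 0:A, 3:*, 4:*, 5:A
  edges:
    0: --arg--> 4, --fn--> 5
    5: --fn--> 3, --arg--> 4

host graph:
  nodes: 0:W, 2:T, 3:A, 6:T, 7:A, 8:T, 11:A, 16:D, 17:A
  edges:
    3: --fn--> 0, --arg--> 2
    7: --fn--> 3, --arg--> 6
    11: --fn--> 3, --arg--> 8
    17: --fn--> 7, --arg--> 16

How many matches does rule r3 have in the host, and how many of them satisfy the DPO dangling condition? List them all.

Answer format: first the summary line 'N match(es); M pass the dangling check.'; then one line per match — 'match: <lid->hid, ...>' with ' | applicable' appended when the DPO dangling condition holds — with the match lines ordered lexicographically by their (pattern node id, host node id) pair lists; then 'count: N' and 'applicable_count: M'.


2 match(es); 0 pass the dangling check.
match: 0->7, 1->3, 2->0, 3->2, 4->6
match: 0->11, 1->3, 2->0, 3->2, 4->8
count: 2
applicable_count: 0


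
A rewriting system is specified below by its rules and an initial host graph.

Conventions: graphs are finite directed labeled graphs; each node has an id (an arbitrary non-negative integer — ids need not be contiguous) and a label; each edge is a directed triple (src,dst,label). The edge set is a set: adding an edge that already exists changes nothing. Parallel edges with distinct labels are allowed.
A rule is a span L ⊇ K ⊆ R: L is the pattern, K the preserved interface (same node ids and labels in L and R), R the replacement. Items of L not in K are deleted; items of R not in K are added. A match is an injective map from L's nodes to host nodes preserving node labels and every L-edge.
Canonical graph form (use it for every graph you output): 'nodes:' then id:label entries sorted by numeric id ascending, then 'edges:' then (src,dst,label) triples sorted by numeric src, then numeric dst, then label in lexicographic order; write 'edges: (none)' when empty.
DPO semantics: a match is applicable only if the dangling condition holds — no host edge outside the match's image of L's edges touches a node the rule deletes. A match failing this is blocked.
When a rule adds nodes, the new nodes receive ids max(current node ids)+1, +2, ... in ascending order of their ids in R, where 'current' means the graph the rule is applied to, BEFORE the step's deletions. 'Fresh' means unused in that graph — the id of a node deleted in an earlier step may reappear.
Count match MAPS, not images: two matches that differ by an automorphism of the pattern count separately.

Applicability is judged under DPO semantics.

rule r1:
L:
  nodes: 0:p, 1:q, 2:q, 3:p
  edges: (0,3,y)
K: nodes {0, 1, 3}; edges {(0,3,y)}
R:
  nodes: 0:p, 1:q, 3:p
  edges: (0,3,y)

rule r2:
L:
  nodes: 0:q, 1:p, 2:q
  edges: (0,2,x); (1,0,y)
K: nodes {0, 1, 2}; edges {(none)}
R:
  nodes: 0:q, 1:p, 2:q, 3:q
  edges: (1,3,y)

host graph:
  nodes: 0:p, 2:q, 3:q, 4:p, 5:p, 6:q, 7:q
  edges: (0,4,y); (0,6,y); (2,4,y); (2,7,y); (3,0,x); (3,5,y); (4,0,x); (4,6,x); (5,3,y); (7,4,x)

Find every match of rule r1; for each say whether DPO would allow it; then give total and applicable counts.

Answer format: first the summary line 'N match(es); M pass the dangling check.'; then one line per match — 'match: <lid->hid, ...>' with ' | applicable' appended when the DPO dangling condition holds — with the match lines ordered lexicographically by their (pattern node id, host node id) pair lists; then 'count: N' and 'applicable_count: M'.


12 match(es); 0 pass the dangling check.
match: 0->0, 1->2, 2->3, 3->4
match: 0->0, 1->2, 2->6, 3->4
match: 0->0, 1->2, 2->7, 3->4
match: 0->0, 1->3, 2->2, 3->4
match: 0->0, 1->3, 2->6, 3->4
match: 0->0, 1->3, 2->7, 3->4
match: 0->0, 1->6, 2->2, 3->4
match: 0->0, 1->6, 2->3, 3->4
match: 0->0, 1->6, 2->7, 3->4
match: 0->0, 1->7, 2->2, 3->4
match: 0->0, 1->7, 2->3, 3->4
match: 0->0, 1->7, 2->6, 3->4
count: 12
applicable_count: 0


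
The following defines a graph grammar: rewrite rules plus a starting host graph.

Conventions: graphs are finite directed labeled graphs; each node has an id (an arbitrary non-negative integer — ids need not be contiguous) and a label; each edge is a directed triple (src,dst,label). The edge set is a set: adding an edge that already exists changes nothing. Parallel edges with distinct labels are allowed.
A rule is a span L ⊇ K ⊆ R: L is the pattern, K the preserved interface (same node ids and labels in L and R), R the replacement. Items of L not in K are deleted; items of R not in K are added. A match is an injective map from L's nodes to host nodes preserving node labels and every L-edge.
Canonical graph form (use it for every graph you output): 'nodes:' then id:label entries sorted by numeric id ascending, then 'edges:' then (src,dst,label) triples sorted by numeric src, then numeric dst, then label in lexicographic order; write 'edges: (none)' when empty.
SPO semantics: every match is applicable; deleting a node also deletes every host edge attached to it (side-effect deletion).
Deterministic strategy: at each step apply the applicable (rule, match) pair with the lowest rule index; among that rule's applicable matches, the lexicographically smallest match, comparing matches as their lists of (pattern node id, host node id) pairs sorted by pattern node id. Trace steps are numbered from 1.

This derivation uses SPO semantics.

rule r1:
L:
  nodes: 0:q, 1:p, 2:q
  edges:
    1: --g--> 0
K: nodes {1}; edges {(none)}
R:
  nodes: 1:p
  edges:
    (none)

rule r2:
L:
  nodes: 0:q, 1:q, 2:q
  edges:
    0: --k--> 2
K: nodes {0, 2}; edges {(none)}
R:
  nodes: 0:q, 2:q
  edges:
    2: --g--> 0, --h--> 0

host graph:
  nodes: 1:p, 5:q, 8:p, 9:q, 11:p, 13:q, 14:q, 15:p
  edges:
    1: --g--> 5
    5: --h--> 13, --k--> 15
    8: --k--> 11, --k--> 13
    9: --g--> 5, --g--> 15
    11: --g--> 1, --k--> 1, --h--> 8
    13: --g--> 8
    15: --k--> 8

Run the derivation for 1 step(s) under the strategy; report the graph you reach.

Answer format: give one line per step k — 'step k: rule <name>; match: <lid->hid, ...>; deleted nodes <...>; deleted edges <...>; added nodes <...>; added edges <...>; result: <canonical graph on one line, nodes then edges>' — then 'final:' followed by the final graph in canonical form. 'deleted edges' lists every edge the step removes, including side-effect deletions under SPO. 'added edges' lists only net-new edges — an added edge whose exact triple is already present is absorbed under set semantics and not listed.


step 1: rule r1; match: 0->5, 1->1, 2->9; deleted nodes 5, 9; deleted edges (1,5,g); (5,13,h); (5,15,k); (9,5,g); (9,15,g); added nodes (none); added edges (none); result: nodes: 1:p, 8:p, 11:p, 13:q, 14:q, 15:p edges: (8,11,k); (8,13,k); (11,1,g); (11,1,k); (11,8,h); (13,8,g); (15,8,k)
final:
nodes: 1:p, 8:p, 11:p, 13:q, 14:q, 15:p
edges: (8,11,k); (8,13,k); (11,1,g); (11,1,k); (11,8,h); (13,8,g); (15,8,k)


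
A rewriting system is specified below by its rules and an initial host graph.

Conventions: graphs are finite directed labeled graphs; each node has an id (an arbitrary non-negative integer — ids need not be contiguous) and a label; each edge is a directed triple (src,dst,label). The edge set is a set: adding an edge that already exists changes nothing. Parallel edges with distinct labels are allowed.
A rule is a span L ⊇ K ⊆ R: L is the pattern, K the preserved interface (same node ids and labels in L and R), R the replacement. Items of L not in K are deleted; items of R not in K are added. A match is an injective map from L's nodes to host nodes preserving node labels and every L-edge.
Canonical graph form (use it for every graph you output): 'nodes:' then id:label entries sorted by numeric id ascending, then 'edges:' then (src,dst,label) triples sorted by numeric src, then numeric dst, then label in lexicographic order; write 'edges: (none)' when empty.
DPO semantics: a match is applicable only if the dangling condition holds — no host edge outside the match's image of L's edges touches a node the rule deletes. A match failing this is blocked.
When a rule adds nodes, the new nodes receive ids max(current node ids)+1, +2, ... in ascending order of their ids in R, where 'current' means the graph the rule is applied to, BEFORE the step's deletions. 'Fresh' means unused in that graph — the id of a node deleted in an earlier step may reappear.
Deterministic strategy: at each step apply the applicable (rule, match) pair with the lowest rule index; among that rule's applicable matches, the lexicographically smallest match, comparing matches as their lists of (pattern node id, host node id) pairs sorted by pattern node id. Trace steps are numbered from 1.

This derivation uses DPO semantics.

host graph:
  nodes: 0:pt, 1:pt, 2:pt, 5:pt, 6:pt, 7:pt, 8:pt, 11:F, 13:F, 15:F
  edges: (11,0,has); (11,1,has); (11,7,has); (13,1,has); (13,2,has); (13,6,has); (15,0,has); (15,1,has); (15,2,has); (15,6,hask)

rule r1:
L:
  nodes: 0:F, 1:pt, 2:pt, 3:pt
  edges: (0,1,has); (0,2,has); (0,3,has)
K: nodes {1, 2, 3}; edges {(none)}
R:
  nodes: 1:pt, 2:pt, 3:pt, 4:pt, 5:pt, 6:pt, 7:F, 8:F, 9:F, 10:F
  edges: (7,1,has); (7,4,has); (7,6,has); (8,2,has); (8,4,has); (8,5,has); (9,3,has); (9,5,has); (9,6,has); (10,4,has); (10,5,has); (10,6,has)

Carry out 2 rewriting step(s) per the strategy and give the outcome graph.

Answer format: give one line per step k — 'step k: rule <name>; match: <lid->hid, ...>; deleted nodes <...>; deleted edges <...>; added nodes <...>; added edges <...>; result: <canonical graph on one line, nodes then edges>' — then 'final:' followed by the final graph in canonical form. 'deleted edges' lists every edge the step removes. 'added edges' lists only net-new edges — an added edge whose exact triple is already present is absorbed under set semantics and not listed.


step 1: rule r1; match: 0->11, 1->0, 2->1, 3->7; deleted nodes 11; deleted edges (11,0,has); (11,1,has); (11,7,has); added nodes 16, 17, 18, 19, 20, 21, 22; added edges (19,0,has); (19,16,has); (19,18,has); (20,1,has); (20,16,has); (20,17,has); (21,7,has); (21,17,has); (21,18,has); (22,16,has); (22,17,has); (22,18,has); result: nodes: 0:pt, 1:pt, 2:pt, 5:pt, 6:pt, 7:pt, 8:pt, 13:F, 15:F, 16:pt, 17:pt, 18:pt, 19:F, 20:F, 21:F, 22:F edges: (13,1,has); (13,2,has); (13,6,has); (15,0,has); (15,1,has); (15,2,has); (15,6,hask); (19,0,has); (19,16,has); (19,18,has); (20,1,has); (20,16,has); (20,17,has); (21,7,has); (21,17,has); (21,18,has); (22,16,has); (22,17,has); (22,18,has)
step 2: rule r1; match: 0->13, 1->1, 2->2, 3->6; deleted nodes 13; deleted edges (13,1,has); (13,2,has); (13,6,has); added nodes 23, 24, 25, 26, 27, 28, 29; added edges (26,1,has); (26,23,has); (26,25,has); (27,2,has); (27,23,has); (27,24,has); (28,6,has); (28,24,has); (28,25,has); (29,23,has); (29,24,has); (29,25,has); result: nodes: 0:pt, 1:pt, 2:pt, 5:pt, 6:pt, 7:pt, 8:pt, 15:F, 16:pt, 17:pt, 18:pt, 19:F, 20:F, 21:F, 22:F, 23:pt, 24:pt, 25:pt, 26:F, 27:F, 28:F, 29:F edges: (15,0,has); (15,1,has); (15,2,has); (15,6,hask); (19,0,has); (19,16,has); (19,18,has); (20,1,has); (20,16,has); (20,17,has); (21,7,has); (21,17,has); (21,18,has); (22,16,has); (22,17,has); (22,18,has); (26,1,has); (26,23,has); (26,25,has); (27,2,has); (27,23,has); (27,24,has); (28,6,has); (28,24,has); (28,25,has); (29,23,has); (29,24,has); (29,25,has)
final:
nodes: 0:pt, 1:pt, 2:pt, 5:pt, 6:pt, 7:pt, 8:pt, 15:F, 16:pt, 17:pt, 18:pt, 19:F, 20:F, 21:F, 22:F, 23:pt, 24:pt, 25:pt, 26:F, 27:F, 28:F, 29:F
edges: (15,0,has); (15,1,has); (15,2,has); (15,6,hask); (19,0,has); (19,16,has); (19,18,has); (20,1,has); (20,16,has); (20,17,has); (21,7,has); (21,17,has); (21,18,has); (22,16,has); (22,17,has); (22,18,has); (26,1,has); (26,23,has); (26,25,has); (27,2,has); (27,23,has); (27,24,has); (28,6,has); (28,24,has); (28,25,has); (29,23,has); (29,24,has); (29,25,has)


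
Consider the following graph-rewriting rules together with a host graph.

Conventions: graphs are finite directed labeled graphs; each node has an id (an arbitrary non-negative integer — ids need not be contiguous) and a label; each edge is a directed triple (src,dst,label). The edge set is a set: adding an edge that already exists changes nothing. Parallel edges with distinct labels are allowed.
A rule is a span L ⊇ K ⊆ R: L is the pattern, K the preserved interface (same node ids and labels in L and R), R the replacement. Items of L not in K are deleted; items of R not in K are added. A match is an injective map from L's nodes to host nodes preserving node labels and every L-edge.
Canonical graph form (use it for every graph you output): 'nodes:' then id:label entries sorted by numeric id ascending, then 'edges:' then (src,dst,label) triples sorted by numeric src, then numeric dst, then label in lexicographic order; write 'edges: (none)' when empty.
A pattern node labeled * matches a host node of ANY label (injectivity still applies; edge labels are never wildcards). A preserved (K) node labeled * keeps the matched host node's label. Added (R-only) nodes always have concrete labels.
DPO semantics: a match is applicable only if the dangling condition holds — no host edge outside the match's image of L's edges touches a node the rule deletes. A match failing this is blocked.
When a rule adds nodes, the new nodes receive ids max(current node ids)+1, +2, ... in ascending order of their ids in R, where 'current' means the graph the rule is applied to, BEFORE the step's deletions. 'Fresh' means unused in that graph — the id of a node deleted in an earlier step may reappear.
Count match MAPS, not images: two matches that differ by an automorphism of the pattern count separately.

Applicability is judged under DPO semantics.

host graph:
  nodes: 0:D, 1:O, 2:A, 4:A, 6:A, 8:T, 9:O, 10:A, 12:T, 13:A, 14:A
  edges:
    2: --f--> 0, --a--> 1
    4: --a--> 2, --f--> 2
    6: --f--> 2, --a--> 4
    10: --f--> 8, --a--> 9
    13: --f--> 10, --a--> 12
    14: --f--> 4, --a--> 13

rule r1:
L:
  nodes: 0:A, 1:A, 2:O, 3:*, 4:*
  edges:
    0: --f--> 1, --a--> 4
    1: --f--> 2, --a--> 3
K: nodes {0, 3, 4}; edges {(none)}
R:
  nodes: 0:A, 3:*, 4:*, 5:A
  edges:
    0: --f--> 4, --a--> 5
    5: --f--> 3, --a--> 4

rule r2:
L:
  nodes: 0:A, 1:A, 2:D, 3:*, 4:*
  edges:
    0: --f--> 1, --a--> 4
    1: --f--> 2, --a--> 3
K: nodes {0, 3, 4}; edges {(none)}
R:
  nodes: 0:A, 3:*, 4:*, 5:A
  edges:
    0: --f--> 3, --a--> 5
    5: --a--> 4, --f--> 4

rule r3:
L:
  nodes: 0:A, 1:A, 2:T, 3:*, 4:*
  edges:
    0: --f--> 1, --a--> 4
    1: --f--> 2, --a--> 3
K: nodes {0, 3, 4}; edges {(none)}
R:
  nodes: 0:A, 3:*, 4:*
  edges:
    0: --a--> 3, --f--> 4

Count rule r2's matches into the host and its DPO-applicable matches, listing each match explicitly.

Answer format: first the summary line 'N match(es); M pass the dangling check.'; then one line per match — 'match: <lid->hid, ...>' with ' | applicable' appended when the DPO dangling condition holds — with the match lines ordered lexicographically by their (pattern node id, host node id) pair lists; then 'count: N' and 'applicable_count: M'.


1 match(es); 0 pass the dangling check.
match: 0->6, 1->2, 2->0, 3->1, 4->4
count: 1
applicable_count: 0


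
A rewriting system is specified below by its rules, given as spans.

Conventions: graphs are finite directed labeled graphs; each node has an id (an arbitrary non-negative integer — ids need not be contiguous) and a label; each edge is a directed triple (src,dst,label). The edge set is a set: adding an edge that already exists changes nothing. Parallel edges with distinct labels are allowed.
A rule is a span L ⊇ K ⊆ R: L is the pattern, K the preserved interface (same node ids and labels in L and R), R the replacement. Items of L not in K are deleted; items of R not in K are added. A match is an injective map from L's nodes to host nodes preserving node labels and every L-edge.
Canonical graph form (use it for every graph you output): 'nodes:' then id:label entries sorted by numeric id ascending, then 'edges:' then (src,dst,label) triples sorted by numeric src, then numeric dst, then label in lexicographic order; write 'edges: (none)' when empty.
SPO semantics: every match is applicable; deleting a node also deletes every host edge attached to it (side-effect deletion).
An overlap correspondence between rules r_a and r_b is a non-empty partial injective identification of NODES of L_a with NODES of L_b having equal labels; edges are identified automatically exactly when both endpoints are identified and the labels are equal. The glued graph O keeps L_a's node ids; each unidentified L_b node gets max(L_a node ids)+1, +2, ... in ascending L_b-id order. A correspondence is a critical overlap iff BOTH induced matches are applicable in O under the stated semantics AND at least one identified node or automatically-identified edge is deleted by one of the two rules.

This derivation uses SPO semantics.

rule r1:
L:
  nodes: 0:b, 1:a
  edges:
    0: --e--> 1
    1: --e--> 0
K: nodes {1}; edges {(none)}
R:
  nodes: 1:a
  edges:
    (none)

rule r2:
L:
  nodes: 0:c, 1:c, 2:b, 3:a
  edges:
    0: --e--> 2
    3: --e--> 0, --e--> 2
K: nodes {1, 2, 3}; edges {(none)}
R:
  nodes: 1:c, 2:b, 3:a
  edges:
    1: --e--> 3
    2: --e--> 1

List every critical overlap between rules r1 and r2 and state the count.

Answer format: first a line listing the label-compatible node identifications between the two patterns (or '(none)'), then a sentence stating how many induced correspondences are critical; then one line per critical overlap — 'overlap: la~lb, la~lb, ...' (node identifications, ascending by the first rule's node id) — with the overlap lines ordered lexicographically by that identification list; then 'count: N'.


label-compatible node identifications between L(r1) and L(r2): 0~2, 1~3
2 of the induced correspondences are critical overlaps of r1 and r2.
overlap: 0~2
overlap: 0~2, 1~3
count: 2


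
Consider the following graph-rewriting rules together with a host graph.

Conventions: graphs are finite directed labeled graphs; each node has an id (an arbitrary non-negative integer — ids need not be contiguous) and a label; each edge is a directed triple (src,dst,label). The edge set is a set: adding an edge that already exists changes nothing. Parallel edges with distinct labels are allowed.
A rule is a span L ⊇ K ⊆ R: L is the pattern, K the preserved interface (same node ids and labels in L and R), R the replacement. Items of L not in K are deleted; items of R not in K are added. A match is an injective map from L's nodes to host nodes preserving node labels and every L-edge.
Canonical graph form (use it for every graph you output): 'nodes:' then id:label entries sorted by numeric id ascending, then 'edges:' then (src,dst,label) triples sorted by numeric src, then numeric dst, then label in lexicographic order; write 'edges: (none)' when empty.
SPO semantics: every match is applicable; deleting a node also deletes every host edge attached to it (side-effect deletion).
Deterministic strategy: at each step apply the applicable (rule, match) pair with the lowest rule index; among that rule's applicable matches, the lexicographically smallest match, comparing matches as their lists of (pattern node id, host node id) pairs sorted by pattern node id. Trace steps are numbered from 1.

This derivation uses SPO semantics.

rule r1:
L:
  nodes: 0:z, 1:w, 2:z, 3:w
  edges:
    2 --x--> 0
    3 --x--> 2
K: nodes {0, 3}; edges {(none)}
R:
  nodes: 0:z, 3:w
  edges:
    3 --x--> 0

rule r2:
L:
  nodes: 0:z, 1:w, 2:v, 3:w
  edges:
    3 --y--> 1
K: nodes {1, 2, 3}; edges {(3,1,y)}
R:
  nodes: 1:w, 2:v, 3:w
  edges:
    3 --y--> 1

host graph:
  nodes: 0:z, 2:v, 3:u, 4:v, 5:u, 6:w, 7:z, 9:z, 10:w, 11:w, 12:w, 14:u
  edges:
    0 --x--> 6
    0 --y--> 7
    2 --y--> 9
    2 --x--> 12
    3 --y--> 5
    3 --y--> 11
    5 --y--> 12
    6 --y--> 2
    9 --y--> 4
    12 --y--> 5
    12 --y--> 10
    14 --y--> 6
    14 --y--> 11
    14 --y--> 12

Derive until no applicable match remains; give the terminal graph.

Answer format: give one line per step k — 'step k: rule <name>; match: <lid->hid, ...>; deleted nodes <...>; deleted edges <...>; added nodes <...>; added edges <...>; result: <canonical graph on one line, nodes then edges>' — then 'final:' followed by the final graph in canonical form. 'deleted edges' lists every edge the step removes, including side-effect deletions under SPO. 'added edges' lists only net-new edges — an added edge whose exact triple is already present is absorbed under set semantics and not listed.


step 1: rule r2; match: 0->0, 1->10, 2->2, 3->12; deleted nodes 0; deleted edges (0,6,x); (0,7,y); added nodes (none); added edges (none); result: nodes: 2:v, 3:u, 4:v, 5:u, 6:w, 7:z, 9:z, 10:w, 11:w, 12:w, 14:u edges: (2,9,y); (2,12,x); (3,5,y); (3,11,y); (5,12,y); (6,2,y); (9,4,y); (12,5,y); (12,10,y); (14,6,y); (14,11,y); (14,12,y)
step 2: rule r2; match: 0->7, 1->10, 2->2, 3->12; deleted nodes 7; deleted edges (none); added nodes (none); added edges (none); result: nodes: 2:v, 3:u, 4:v, 5:u, 6:w, 9:z, 10:w, 11:w, 12:w, 14:u edges: (2,9,y); (2,12,x); (3,5,y); (3,11,y); (5,12,y); (6,2,y); (9,4,y); (12,5,y); (12,10,y); (14,6,y); (14,11,y); (14,12,y)
step 3: rule r2; match: 0->9, 1->10, 2->2, 3->12; deleted nodes 9; deleted edges (2,9,y); (9,4,y); added nodes (none); added edges (none); result: nodes: 2:v, 3:u, 4:v, 5:u, 6:w, 10:w, 11:w, 12:w, 14:u edges: (2,12,x); (3,5,y); (3,11,y); (5,12,y); (6,2,y); (12,5,y); (12,10,y); (14,6,y); (14,11,y); (14,12,y)
final:
nodes: 2:v, 3:u, 4:v, 5:u, 6:w, 10:w, 11:w, 12:w, 14:u
edges: (2,12,x); (3,5,y); (3,11,y); (5,12,y); (6,2,y); (12,5,y); (12,10,y); (14,6,y); (14,11,y); (14,12,y)


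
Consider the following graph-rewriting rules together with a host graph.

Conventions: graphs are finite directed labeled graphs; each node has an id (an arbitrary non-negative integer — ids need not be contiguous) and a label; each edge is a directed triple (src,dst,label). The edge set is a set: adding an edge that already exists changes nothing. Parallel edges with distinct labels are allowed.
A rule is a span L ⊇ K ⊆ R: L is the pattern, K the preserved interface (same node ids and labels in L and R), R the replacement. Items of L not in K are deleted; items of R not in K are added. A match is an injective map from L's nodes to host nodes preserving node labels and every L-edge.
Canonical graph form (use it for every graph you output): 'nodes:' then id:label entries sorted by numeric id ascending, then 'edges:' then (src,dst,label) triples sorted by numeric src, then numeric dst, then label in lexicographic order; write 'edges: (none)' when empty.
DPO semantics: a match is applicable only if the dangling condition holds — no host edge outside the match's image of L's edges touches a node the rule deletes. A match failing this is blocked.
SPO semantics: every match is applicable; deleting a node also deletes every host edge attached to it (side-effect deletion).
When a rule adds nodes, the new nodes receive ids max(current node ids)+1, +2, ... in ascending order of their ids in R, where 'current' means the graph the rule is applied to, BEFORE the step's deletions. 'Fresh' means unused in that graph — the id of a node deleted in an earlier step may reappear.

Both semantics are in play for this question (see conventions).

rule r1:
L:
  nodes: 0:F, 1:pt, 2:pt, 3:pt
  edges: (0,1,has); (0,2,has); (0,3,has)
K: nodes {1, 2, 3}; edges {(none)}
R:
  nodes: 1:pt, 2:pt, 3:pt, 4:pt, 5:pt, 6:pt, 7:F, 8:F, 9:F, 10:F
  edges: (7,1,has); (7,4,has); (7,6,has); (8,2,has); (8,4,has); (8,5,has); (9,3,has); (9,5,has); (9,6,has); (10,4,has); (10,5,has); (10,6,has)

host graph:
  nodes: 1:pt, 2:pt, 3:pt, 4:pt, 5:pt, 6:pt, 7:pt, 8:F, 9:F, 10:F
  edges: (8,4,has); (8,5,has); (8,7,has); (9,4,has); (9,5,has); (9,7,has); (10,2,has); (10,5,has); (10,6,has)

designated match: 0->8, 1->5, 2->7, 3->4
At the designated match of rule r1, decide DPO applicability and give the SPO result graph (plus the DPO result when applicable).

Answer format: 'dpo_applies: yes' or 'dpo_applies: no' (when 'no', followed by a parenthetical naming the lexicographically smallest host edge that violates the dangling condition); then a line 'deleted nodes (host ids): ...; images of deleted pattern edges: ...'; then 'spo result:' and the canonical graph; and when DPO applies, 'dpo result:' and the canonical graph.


dpo_applies: yes
deleted nodes (host ids): 8; images of deleted pattern edges: (8,4,has); (8,5,has); (8,7,has)
spo result:
nodes: 1:pt, 2:pt, 3:pt, 4:pt, 5:pt, 6:pt, 7:pt, 9:F, 10:F, 11:pt, 12:pt, 13:pt, 14:F, 15:F, 16:F, 17:F
edges: (9,4,has); (9,5,has); (9,7,has); (10,2,has); (10,5,has); (10,6,has); (14,5,has); (14,11,has); (14,13,has); (15,7,has); (15,11,has); (15,12,has); (16,4,has); (16,12,has); (16,13,has); (17,11,has); (17,12,has); (17,13,has)
dpo result:
nodes: 1:pt, 2:pt, 3:pt, 4:pt, 5:pt, 6:pt, 7:pt, 9:F, 10:F, 11:pt, 12:pt, 13:pt, 14:F, 15:F, 16:F, 17:F
edges: (9,4,has); (9,5,has); (9,7,has); (10,2,has); (10,5,has); (10,6,has); (14,5,has); (14,11,has); (14,13,has); (15,7,has); (15,11,has); (15,12,has); (16,4,has); (16,12,has); (16,13,has); (17,11,has); (17,12,has); (17,13,has)


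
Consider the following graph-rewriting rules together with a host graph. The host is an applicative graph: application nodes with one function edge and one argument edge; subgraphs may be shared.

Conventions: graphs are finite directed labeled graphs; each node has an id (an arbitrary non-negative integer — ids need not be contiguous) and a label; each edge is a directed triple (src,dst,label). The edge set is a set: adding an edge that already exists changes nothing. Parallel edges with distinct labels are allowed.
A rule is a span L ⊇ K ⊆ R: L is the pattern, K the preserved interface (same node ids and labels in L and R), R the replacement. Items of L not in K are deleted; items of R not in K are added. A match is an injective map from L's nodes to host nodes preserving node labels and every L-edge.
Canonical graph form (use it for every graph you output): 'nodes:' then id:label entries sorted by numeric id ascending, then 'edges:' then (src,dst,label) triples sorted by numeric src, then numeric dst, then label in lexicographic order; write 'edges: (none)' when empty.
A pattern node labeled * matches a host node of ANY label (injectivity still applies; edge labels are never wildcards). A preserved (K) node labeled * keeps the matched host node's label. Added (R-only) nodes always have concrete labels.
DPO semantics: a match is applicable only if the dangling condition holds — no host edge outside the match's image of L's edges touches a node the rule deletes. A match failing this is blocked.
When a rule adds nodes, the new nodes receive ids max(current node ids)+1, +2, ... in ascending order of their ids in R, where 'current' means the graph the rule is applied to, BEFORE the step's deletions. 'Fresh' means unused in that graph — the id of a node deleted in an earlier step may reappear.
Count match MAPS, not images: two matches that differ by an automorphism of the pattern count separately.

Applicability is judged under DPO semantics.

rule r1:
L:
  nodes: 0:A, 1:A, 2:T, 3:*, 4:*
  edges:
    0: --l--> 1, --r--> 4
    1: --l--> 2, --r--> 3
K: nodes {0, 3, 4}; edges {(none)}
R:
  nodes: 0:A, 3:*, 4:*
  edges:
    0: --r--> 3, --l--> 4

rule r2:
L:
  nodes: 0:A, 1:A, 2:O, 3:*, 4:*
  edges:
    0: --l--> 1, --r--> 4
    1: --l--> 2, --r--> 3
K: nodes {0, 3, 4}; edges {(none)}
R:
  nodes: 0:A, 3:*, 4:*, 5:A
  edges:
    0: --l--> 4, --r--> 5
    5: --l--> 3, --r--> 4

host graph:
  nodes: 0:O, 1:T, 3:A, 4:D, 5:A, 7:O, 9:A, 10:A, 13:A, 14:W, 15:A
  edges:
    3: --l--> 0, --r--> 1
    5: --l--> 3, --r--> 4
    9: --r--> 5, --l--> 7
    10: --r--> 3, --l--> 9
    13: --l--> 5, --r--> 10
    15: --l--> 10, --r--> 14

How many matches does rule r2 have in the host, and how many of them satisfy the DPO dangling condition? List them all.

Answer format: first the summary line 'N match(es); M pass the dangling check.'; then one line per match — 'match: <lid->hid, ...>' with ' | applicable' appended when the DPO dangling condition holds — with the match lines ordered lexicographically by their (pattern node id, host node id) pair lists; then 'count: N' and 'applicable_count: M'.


2 match(es); 1 pass the dangling check.
match: 0->5, 1->3, 2->0, 3->1, 4->4
match: 0->10, 1->9, 2->7, 3->5, 4->3 | applicable
count: 2
applicable_count: 1


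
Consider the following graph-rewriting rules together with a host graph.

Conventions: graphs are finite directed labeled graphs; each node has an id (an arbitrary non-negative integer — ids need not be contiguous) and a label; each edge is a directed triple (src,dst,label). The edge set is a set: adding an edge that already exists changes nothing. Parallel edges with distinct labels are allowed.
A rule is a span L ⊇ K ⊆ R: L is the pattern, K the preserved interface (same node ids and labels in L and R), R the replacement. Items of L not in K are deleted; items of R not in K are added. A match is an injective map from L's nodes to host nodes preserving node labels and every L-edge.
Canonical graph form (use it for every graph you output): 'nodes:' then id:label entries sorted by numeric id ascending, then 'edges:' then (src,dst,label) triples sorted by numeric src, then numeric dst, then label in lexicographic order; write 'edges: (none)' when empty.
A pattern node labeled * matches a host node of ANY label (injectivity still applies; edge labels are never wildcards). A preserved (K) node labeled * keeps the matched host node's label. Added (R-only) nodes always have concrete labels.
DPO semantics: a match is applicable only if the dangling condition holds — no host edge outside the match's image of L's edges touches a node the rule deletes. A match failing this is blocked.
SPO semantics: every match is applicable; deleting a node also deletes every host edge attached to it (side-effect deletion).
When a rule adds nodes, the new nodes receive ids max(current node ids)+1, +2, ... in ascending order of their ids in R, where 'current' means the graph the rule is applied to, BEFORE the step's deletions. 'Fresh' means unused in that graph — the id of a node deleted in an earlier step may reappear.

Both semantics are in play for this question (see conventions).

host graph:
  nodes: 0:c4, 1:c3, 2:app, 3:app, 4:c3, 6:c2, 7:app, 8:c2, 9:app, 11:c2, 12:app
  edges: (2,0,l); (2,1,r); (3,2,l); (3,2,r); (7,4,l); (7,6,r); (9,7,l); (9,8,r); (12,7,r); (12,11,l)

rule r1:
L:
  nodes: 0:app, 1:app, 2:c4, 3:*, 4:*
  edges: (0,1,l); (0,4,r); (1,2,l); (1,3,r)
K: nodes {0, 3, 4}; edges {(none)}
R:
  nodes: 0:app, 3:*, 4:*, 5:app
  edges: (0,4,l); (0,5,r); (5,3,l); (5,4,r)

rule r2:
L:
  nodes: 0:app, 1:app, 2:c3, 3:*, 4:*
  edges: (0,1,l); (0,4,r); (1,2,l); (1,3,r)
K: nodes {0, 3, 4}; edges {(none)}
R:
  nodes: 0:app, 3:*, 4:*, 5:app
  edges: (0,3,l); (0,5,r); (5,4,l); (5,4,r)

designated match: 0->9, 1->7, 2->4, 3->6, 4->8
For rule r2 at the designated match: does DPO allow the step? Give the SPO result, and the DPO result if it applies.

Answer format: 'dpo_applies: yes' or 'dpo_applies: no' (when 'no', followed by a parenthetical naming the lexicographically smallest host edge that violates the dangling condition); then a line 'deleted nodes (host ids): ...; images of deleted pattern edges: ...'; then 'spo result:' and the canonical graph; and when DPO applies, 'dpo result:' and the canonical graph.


dpo_applies: no
(the rule deletes node 7, which keeps host edge (12,7,r) outside the match image — the dangling condition fails, DPO blocks; SPO proceeds and side-deletes such edges)
deleted nodes (host ids): 4, 7; images of deleted pattern edges: (7,4,l); (7,6,r); (9,7,l); (9,8,r)
spo result:
nodes: 0:c4, 1:c3, 2:app, 3:app, 6:c2, 8:c2, 9:app, 11:c2, 12:app, 13:app
edges: (2,0,l); (2,1,r); (3,2,l); (3,2,r); (9,6,l); (9,13,r); (12,11,l); (13,8,l); (13,8,r)


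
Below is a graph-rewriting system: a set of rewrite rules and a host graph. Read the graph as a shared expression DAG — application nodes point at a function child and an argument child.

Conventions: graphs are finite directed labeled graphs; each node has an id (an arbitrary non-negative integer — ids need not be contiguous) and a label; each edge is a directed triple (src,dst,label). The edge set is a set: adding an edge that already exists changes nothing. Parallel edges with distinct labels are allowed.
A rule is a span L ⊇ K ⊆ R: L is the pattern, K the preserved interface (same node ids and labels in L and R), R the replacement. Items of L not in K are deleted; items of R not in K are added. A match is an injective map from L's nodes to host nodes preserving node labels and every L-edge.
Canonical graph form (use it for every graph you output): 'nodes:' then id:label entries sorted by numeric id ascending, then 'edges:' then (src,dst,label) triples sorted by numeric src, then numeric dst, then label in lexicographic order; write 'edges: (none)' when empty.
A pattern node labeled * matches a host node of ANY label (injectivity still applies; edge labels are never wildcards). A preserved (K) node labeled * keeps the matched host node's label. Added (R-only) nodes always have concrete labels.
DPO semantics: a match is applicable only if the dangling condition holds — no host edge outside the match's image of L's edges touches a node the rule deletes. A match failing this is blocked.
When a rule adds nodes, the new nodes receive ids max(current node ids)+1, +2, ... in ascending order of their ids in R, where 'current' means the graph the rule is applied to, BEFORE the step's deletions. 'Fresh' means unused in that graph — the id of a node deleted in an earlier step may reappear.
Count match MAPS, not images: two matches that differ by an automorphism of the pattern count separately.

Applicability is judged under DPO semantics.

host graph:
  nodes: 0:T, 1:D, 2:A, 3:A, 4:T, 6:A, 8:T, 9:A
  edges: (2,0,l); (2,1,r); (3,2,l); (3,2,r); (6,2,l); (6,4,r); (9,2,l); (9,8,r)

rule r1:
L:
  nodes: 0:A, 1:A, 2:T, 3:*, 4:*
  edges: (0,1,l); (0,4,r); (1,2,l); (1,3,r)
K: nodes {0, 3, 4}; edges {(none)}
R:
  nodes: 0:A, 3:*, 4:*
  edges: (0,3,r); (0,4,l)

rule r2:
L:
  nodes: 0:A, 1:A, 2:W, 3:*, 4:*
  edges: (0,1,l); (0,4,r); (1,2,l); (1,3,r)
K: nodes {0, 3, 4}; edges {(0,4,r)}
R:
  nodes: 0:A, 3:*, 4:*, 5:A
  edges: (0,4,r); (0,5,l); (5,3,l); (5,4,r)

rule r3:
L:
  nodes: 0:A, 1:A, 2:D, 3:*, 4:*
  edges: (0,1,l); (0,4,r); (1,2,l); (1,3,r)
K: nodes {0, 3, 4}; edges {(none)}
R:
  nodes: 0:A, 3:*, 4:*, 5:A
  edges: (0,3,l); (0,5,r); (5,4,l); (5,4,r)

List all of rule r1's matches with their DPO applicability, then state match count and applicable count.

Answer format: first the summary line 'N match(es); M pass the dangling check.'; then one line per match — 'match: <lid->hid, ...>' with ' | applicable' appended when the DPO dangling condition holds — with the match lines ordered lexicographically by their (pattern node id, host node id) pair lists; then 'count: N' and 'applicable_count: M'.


2 match(es); 0 pass the dangling check.
match: 0->6, 1->2, 2->0, 3->1, 4->4
match: 0->9, 1->2, 2->0, 3->1, 4->8
count: 2
applicable_count: 0


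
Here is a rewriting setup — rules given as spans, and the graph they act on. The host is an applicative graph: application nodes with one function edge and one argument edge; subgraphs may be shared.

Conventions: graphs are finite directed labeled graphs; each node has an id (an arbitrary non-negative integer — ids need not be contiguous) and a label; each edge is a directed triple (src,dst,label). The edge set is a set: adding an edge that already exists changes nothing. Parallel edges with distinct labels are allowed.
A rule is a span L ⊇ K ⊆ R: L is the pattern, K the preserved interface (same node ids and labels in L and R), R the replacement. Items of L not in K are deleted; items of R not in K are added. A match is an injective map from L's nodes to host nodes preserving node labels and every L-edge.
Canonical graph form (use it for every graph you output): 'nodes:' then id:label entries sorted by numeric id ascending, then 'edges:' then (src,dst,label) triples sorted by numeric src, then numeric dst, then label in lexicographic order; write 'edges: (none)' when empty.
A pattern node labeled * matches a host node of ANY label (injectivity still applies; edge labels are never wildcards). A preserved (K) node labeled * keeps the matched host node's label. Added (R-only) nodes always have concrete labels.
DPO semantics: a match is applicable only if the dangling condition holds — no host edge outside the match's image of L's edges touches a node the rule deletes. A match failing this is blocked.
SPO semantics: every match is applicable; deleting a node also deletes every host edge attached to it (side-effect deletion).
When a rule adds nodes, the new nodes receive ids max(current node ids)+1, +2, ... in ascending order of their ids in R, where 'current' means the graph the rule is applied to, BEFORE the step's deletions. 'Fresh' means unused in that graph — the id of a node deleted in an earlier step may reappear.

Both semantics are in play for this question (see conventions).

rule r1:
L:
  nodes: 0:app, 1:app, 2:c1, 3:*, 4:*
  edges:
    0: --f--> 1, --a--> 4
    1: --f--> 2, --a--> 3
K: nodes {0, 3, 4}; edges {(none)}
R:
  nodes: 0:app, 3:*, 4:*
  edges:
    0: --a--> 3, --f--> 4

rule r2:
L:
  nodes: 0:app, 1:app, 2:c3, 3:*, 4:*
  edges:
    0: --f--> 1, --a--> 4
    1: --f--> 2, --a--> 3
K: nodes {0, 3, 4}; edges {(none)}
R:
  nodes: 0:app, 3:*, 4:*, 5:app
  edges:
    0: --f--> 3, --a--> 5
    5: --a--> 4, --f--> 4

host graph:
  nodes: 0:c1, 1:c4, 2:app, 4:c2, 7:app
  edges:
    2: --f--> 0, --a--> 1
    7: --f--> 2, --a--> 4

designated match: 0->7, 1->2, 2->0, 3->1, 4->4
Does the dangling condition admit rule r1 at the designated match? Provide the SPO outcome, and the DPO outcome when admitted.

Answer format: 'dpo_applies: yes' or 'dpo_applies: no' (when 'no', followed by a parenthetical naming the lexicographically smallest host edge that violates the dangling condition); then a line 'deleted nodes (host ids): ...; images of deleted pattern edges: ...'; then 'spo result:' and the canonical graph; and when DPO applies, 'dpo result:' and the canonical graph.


dpo_applies: yes
deleted nodes (host ids): 0, 2; images of deleted pattern edges: (2,0,f); (2,1,a); (7,2,f); (7,4,a)
spo result:
nodes: 1:c4, 4:c2, 7:app
edges: (7,1,a); (7,4,f)
dpo result:
nodes: 1:c4, 4:c2, 7:app
edges: (7,1,a); (7,4,f)
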